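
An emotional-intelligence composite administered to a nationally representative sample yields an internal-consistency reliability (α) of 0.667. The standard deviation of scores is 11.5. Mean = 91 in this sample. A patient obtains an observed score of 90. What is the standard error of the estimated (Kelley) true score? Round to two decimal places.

SE_est = 11.500*√(0.667*0.333) ≈ 5.420

5.42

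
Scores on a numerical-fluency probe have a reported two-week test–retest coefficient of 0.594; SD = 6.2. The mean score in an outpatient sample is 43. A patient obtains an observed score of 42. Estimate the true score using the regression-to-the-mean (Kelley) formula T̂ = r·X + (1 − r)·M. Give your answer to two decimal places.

T̂ = 0.5940(42) + 0.4060(43) ≈ 42.4060

42.41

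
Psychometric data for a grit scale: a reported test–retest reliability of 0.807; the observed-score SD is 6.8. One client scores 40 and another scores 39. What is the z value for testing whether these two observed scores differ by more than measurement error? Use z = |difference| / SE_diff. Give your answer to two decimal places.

0.24

SEM = 6.800 × √(1 − 0.807) = 6.800 × √0.193 ≈ 6.800 × 0.439 ≈ 2.987
SE_diff = SEM × √2 ≈ 2.987 × 1.414 ≈ 4.225
z = |40 − 39| / 4.225 = 1 / 4.225 ≈ 0.237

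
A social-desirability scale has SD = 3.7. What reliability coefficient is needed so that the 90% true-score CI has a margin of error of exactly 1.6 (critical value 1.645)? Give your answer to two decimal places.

0.93

Required SEM = 1.6 / 1.645 ≈ 0.9726
Required reliability = 1 − (SEM/SD)² = 1 − 0.0691 ≈ 0.9309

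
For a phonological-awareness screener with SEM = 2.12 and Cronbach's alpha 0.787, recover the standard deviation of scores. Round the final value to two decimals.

4.59

SD = 2.12 / √(1 − 0.787) ≈ 4.5935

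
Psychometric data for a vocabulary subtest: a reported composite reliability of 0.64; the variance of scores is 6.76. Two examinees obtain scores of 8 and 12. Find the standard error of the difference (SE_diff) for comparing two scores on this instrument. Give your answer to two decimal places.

SD = √6.76 = 2.600
The standard error of measurement is 2.600×√(1 − 0.640) ≃ 2.600×0.600 ≃ 1.560.
SE_diff = √2 × SEM ≃ 2.206

2.21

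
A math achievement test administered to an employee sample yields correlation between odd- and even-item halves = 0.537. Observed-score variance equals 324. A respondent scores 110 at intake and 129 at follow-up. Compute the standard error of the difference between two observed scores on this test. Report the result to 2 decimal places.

13.97

SD = √324 ≈ 18.0000
Full-length reliability (Spearman-Brown) = 2(0.537)/(1+0.537) ≈ 0.6988
SEM = 18.0000·√(1 − 0.6988) ≈ 9.8793
SE_diff = SEM · √2 ≈ 9.8793 · 1.4142 ≈ 13.9714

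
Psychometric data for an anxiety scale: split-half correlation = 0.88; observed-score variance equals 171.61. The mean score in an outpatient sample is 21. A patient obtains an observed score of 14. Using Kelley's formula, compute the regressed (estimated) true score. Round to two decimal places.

Full-length reliability (Spearman-Brown) = 2(0.88)/(1+0.88) ≈ 0.93617
T̂ = 0.93617(14) + 0.06383(21) ≈ 14.44681

14.45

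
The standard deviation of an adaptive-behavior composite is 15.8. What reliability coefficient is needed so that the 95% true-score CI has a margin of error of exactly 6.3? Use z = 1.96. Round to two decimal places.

0.96

SEM needed = half-width / z = 6.3/1.96 ≈ 3.2143
r = 1 − (SEM / SD)² = 1 − (3.2143 / 15.8)² ≈ 1 − 0.0414 ≈ 0.9586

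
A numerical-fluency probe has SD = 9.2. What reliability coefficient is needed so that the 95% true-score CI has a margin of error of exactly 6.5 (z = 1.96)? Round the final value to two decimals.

Required SEM = 6.5 / 1.96 ≈ 3.316
Required reliability = 1 − (SEM/SD)² = 1 − 0.130 ≈ 0.870

0.87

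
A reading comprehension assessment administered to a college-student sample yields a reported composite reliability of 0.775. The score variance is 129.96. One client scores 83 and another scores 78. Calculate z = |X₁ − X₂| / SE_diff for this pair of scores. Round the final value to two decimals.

0.65

σ = 129.96^(1/2) = 11.4000
SEM = 11.4000 × √(1 − 0.7750) = 11.4000 × √0.2250 ≈ 11.4000 × 0.4743 ≈ 5.4075
SE_diff = SEM × √2 ≈ 5.4075 × 1.4142 ≈ 7.6474
z = |83 − 78| / 7.6474 = 5 / 7.6474 ≈ 0.6538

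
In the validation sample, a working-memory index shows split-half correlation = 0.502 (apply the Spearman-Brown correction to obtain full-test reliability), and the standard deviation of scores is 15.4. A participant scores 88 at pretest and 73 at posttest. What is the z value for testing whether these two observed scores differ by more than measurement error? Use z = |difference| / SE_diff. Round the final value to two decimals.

1.20

r_full = 2·0.502 / (1 + 0.502) ≈ 0.668
The standard error of measurement is 15.400×√(1 − 0.668) ≈ 15.400×0.576 ≈ 8.867.
SE_diff = SEM × √2 ≈ 8.867 × 1.414 ≈ 12.541
z = |88 − 73| / 12.541 = 15 / 12.541 ≈ 1.196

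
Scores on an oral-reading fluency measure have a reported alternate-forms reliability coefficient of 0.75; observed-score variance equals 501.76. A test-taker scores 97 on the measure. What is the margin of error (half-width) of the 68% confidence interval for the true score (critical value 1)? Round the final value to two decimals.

σ = 501.76^(1/2) = 22.4000
The standard error of measurement is 22.4000×√(1 − 0.7500) ≃ 22.4000×0.5000 ≃ 11.2000.
Margin = 1 × 11.2000 ≃ 11.2000

11.20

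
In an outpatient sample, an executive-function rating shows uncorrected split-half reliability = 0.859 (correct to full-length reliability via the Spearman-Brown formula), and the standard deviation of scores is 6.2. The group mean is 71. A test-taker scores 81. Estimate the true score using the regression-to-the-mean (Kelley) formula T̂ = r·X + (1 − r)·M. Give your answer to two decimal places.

r_full = 2·0.859 / (1 + 0.859) ≈ 0.9242
T̂ = r·X + (1 − r)·M = 0.9242*81 + 0.0758*71 ≈ 74.8564 + 5.3852 ≈ 80.2415

80.24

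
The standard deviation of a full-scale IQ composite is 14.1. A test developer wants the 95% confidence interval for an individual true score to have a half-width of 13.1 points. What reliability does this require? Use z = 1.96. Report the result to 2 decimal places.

0.78

Required SEM = 13.1 / 1.96 ≈ 6.68367
Required reliability = 1 − (SEM/SD)² = 1 − 0.22469 ≈ 0.77531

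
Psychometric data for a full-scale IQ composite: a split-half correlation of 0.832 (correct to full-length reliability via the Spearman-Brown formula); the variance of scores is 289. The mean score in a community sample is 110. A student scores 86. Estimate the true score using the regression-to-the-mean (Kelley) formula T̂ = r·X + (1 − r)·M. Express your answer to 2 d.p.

Full-length reliability (Spearman-Brown) = 2(0.832)/(1+0.832) ≃ 0.9083
T̂ = 0.9083(86) + 0.0917(110) ≃ 88.2009

88.20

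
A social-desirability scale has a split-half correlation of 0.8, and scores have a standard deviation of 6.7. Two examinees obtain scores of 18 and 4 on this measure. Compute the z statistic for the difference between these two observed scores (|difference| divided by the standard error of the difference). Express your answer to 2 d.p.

4.43

r_full = 2·0.8 / (1 + 0.8) ≈ 0.889
SEM = 6.700 * √(1 − 0.889) = 6.700 * √0.111 ≈ 6.700 * 0.333 ≈ 2.233
SE_diff = √2 * SEM ≈ 3.158
z = 14 / 3.158 ≈ 4.433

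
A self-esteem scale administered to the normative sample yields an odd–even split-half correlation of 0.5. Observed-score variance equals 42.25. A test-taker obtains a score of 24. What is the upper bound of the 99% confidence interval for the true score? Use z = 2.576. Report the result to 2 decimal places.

33.67

σ = 42.25^(1/2) = 6.5000
Spearman-Brown: r = 2(0.5) / (1 + 0.5) = 1.0000 / 1.5000 ≈ 0.6667
The standard error of measurement is 6.5000*√(1 − 0.6667) ≈ 6.5000*0.5774 ≈ 3.7528.
Margin = 2.576 * 3.7528 ≈ 9.6672
Upper bound: 24 + 9.6672 = 33.6672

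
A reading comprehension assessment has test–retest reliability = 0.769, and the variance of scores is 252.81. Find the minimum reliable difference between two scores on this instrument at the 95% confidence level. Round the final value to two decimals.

21.18

σ = 252.81^(1/2) = 15.90000
SEM = 15.90000 * √(1 − 0.76900) = 15.90000 * √0.23100 ≈ 15.90000 * 0.48062 ≈ 7.64193
SE_diff = √2 * SEM ≈ 10.80732
Smallest detectable difference = 1.96*10.80732 ≈ 21.18235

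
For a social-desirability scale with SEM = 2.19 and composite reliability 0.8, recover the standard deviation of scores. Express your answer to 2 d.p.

SD = 2.19 / √(1 − 0.8) ≈ 4.8970

4.90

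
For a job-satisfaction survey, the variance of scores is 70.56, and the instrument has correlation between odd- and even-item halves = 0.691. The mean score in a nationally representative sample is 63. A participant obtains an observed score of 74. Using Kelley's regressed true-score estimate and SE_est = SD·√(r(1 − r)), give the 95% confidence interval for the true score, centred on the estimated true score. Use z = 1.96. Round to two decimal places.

[65.63, 78.35]

SD = √70.56 = 8.4000
Full-length reliability (Spearman-Brown) = 2(0.691)/(1+0.691) ≈ 0.8173
Estimated true score = 0.8173*74 + (1 − 0.8173)*63 ≈ 71.9899
SE_est = 8.4000*√(0.8173*0.1827) ≈ 3.2462
CI = 71.9899 ± 1.96 * 3.2462 → [65.6275, 78.3524]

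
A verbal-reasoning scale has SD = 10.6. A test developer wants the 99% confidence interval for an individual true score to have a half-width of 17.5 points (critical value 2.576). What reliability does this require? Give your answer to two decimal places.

SEM needed = half-width / z = 17.5/2.576 ≈ 6.793
r = 1 − (SEM / SD)² = 1 − (6.793 / 10.6)² ≈ 1 − 0.411 ≈ 0.589

0.59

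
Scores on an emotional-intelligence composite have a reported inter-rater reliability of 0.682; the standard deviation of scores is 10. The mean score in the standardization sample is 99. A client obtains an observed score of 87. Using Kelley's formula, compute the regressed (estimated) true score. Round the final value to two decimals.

Estimated true score = 0.6820*87 + (1 − 0.6820)*99 ≈ 90.8160

90.82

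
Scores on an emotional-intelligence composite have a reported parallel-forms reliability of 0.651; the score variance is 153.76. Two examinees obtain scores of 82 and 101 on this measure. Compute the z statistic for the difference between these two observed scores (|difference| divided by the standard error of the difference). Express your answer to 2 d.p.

1.83

SD = √153.76 = 12.4000
SEM = 12.4000*√(1 − 0.6510) ≈ 7.3255
SE_diff = SEM * √2 ≈ 7.3255 * 1.4142 ≈ 10.3598
z = 19 / 10.3598 ≈ 1.8340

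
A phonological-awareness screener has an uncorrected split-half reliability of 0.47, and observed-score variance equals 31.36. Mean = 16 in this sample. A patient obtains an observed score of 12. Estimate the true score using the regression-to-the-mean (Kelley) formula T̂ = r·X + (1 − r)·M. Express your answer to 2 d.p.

Spearman-Brown: r = 2(0.47) / (1 + 0.47) = 0.9400 / 1.4700 ≃ 0.6395
T̂ = 0.6395(12) + 0.3605(16) ≃ 13.4422

13.44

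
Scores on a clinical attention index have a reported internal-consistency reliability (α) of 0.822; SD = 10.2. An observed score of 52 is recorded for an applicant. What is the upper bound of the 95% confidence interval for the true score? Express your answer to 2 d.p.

The standard error of measurement is 10.20000×√(1 − 0.82200) ≈ 10.20000×0.42190 ≈ 4.30338.
Half-width = 1.96×4.30338 ≈ 8.43463
Upper bound: 52 + 8.43463 = 60.43463

60.43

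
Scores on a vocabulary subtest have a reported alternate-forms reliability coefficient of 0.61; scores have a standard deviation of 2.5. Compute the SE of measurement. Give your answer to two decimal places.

1.56

SEM = 2.50000 × √(1 − 0.61000) = 2.50000 × √0.39000 ≃ 2.50000 × 0.62450 ≃ 1.56125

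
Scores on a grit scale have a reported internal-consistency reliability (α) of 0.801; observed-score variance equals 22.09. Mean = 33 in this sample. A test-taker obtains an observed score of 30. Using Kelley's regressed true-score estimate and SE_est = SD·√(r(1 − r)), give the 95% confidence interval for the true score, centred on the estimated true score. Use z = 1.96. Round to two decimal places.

σ = 22.09^(1/2) = 4.7000
T̂ = r·X + (1 − r)·M = 0.8010×30 + 0.1990×33 = 24.0300 + 6.5670 ≈ 30.5970
SE_est = SD × √(r(1 − r)) = 4.7000 × √0.1594 ≈ 4.7000 × 0.3992 ≈ 1.8765
95% CI: 30.5970 ± 3.6779 ≈ (26.9191, 34.2749)

[26.92, 34.27]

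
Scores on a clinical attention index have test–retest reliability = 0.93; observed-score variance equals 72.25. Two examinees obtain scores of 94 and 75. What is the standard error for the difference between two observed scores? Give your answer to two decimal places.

3.18

SD = √72.25 ≈ 8.500
SEM = 8.500·√(1 − 0.930) ≈ 2.249
SE_diff = SEM · √2 ≈ 2.249 · 1.414 ≈ 3.180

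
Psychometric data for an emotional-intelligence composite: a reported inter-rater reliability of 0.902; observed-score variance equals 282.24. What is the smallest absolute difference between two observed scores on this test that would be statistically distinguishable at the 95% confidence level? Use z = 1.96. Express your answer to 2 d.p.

14.58

SD = √282.24 ≃ 16.80000
SEM = 16.80000 × √(1 − 0.90200) = 16.80000 × √0.09800 ≃ 16.80000 × 0.31305 ≃ 5.25923
SE_diff = SEM × √2 ≃ 5.25923 × 1.41421 ≃ 7.43768
Smallest detectable difference = 1.96×7.43768 ≃ 14.57785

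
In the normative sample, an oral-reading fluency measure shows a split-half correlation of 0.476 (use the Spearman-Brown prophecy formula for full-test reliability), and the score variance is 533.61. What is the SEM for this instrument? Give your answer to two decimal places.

13.76

σ = 533.61^(1/2) = 23.1000
Spearman-Brown: r = 2(0.476) / (1 + 0.476) = 0.9520 / 1.4760 ≈ 0.6450
SEM = 23.1000 * √(1 − 0.6450) = 23.1000 * √0.3550 ≈ 23.1000 * 0.5958 ≈ 13.7637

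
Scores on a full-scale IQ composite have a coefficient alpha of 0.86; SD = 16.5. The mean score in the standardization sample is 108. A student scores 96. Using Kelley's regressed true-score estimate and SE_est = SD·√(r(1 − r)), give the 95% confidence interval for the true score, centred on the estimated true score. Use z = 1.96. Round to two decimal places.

T̂ = 0.8600(96) + 0.1400(108) ≈ 97.6800
SE_est = SD × √(r(1 − r)) = 16.5000 × √0.1204 ≈ 16.5000 × 0.3470 ≈ 5.7253
95% CI: 97.6800 ± 11.2216 ≈ (86.4584, 108.9016)

[86.46, 108.90]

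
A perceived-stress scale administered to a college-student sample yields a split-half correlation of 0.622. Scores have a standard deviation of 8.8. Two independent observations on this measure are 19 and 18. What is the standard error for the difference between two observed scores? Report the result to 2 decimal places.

Full-length reliability (Spearman-Brown) = 2(0.622)/(1+0.622) ≃ 0.767
SEM = 8.800*√(1 − 0.767) ≃ 4.248
SE_diff = SEM * √2 ≃ 4.248 * 1.414 ≃ 6.008

6.01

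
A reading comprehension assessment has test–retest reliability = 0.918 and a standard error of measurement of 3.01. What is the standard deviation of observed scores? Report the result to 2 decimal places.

10.51

σ = SEM·(1 − r)^(−1/2) ≈ 3.01·3.4922 ≈ 10.5114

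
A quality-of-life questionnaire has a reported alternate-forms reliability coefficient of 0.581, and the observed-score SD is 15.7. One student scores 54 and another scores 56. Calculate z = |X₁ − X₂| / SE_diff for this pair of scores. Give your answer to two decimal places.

0.14

SEM = 15.700 × √(1 − 0.581) = 15.700 × √0.419 ≈ 15.700 × 0.647 ≈ 10.163
Standard error of the difference = 10.163·√2 ≈ 14.372
z = |54 − 56| / 14.372 = 2 / 14.372 ≈ 0.139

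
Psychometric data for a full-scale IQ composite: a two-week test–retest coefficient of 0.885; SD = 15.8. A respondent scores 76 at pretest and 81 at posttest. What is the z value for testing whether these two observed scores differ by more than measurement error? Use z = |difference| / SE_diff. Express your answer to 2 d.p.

The standard error of measurement is 15.8000×√(1 − 0.8850) ≈ 15.8000×0.3391 ≈ 5.3580.
SE_diff = SEM × √2 ≈ 5.3580 × 1.4142 ≈ 7.5774
z = 5 / 7.5774 ≈ 0.6599

0.66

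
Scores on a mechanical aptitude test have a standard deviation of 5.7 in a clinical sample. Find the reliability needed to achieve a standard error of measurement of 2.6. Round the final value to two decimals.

0.79

r = 1 − (SEM / SD)² = 1 − (2.60000 / 5.7)² ≃ 1 − 0.20806 ≃ 0.79194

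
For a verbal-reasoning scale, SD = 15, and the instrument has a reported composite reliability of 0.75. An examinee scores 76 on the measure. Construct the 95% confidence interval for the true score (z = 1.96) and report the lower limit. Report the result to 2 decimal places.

61.30

The standard error of measurement is 15.0000×√(1 − 0.7500) ≈ 15.0000×0.5000 ≈ 7.5000.
1.96 × SEM ≈ 14.7000
Lower limit = 76 − 14.7000 ≈ 61.3000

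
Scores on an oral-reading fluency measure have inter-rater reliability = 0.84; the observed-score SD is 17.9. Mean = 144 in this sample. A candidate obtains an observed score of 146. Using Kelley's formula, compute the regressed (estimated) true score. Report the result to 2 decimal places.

145.68

T̂ = r·X + (1 − r)·M = 0.8400×146 + 0.1600×144 = 122.6400 + 23.0400 ≈ 145.6800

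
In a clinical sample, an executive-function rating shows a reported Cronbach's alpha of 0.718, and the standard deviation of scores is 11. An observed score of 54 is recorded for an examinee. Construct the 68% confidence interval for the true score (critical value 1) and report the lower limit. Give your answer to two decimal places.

48.16

SEM = 11.000 × √(1 − 0.718) = 11.000 × √0.282 ≃ 11.000 × 0.531 ≃ 5.841
Half-width = 1×5.841 ≃ 5.841
Lower limit = 54 − 5.841 ≃ 48.159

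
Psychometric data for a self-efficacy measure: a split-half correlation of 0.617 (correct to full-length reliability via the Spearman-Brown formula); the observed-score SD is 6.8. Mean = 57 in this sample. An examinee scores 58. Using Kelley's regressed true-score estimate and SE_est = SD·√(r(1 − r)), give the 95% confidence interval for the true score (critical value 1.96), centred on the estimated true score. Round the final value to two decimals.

[52.10, 63.43]

Full-length reliability (Spearman-Brown) = 2(0.617)/(1+0.617) ≃ 0.763
T̂ = r·X + (1 − r)·M = 0.763×58 + 0.237×57 ≃ 44.262 + 13.501 ≃ 57.763
SE_est = 6.800·√[r(1 − r)] ≃ 2.891
CI = 57.763 ± 1.96 × 2.891 → [52.097, 63.430]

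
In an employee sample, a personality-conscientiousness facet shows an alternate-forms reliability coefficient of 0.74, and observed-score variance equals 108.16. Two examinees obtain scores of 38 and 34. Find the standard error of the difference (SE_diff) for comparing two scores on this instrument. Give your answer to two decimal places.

7.50

SD = √108.16 ≈ 10.40000
SEM = 10.40000*√(1 − 0.74000) ≈ 5.30298
SE_diff = √2 * SEM ≈ 7.49955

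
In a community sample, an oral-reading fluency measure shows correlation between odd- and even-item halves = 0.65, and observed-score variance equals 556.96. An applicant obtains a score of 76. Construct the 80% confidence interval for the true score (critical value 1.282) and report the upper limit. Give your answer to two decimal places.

89.93

SD = √556.96 = 23.60000
Full-length reliability (Spearman-Brown) = 2(0.65)/(1+0.65) ≈ 0.78788
SEM = 23.60000 * √(1 − 0.78788) = 23.60000 * √0.21212 ≈ 23.60000 * 0.46057 ≈ 10.86936
Half-width = 1.282*10.86936 ≈ 13.93452
Upper bound: 76 + 13.93452 = 89.93452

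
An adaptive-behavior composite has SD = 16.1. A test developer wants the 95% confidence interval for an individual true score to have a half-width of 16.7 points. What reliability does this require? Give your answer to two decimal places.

Required SEM = 16.7 / 1.96 ≃ 8.520
Required reliability = 1 − (SEM/SD)² = 1 − 0.280 ≃ 0.720

0.72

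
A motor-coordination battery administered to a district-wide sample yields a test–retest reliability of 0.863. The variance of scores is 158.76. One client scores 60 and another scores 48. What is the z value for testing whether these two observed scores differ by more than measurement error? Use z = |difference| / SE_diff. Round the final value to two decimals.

1.82

σ = 158.76^(1/2) = 12.600
SEM = 12.600 × √(1 − 0.863) = 12.600 × √0.137 ≈ 12.600 × 0.370 ≈ 4.664
Standard error of the difference = 4.664·√2 ≈ 6.595
z = 12 / 6.595 ≈ 1.819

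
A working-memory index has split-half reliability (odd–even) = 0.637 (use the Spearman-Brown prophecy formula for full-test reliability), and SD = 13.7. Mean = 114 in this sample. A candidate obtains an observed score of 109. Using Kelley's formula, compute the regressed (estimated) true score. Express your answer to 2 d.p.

Spearman-Brown: r = 2(0.637) / (1 + 0.637) = 1.2740 / 1.6370 ≃ 0.7783
T̂ = r·X + (1 − r)·M = 0.7783·109 + 0.2217·114 ≃ 84.8296 + 25.2792 ≃ 110.1087

110.11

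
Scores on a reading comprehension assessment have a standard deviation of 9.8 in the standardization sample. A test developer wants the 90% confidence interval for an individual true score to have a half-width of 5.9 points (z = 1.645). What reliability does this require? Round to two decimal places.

Required SEM = 5.9 / 1.645 ≈ 3.587
r = 1 − (SEM / SD)² = 1 − (3.587 / 9.8)² ≈ 1 − 0.134 ≈ 0.866

0.87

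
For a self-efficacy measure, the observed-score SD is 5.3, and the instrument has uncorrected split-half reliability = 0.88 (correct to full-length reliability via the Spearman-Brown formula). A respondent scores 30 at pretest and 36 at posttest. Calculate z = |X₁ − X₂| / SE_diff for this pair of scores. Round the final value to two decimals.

3.17

Full-length reliability (Spearman-Brown) = 2(0.88)/(1+0.88) ≈ 0.93617
SEM = 5.30000*√(1 − 0.93617) ≈ 1.33902
SE_diff = √2 * SEM ≈ 1.89366
z = 6 / 1.89366 ≈ 3.16846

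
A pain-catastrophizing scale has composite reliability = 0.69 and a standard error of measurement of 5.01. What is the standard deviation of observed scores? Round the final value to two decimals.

SD = 5.01 / √(1 − 0.69) ≃ 8.998

9.00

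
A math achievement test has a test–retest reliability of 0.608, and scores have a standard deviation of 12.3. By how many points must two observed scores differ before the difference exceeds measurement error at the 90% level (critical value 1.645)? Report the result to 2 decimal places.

17.92

SEM = 12.3000·√(1 − 0.6080) ≃ 7.7010
SE_diff = √2 · SEM ≃ 10.8909
Minimum reliable difference = 1.645 · SE_diff ≃ 1.645 · 10.8909 ≃ 17.9155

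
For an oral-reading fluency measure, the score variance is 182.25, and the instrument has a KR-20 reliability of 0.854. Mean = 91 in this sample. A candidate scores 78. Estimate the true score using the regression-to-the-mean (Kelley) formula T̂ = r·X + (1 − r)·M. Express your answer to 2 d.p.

T̂ = 0.8540(78) + 0.1460(91) ≈ 79.8980

79.90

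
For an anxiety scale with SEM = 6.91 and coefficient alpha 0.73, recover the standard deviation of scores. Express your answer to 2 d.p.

σ = SEM·(1 − r)^(−1/2) ≈ 6.91·1.9245 ≈ 13.2983

13.30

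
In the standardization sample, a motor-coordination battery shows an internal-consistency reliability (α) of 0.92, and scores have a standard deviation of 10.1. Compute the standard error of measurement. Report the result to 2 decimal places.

2.86

SEM = 10.100×√(1 − 0.920) ≈ 2.857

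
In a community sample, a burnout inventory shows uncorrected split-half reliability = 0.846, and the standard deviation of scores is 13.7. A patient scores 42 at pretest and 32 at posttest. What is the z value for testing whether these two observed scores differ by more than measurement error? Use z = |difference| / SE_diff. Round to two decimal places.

r_full = 2·0.846 / (1 + 0.846) ≈ 0.917
SEM = 13.700 × √(1 − 0.917) = 13.700 × √0.083 ≈ 13.700 × 0.289 ≈ 3.957
SE_diff = SEM × √2 ≈ 3.957 × 1.414 ≈ 5.596
z = 10 / 5.596 ≈ 1.787

1.79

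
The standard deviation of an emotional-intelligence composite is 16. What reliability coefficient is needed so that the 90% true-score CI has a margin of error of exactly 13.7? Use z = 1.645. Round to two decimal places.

0.73

Required SEM = 13.7 / 1.645 ≃ 8.32827
r = 1 − (SEM / SD)² = 1 − (8.32827 / 16)² ≃ 1 − 0.27094 ≃ 0.72906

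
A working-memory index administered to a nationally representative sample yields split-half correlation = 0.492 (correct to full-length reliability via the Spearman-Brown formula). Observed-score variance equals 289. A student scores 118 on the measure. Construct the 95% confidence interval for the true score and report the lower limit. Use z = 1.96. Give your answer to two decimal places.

98.56

SD = √289 = 17.000
Spearman-Brown: r = 2(0.492) / (1 + 0.492) = 0.984 / 1.492 ≈ 0.660
The standard error of measurement is 17.000*√(1 − 0.660) ≈ 17.000*0.584 ≈ 9.920.
1.96 * SEM ≈ 19.443
Lower bound: 118 − 19.443 = 98.557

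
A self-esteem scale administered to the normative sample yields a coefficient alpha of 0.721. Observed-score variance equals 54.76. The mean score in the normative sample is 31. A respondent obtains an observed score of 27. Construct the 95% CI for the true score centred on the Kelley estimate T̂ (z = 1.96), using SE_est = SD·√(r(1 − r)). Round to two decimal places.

SD = √54.76 = 7.400
T̂ = r·X + (1 − r)·M = 0.721·27 + 0.279·31 = 19.467 + 8.649 ≈ 28.116
SE_est = 7.400·√(0.721·0.279) ≈ 3.319
CI = 28.116 ± 1.96 · 3.319 → [21.611, 34.621]

[21.61, 34.62]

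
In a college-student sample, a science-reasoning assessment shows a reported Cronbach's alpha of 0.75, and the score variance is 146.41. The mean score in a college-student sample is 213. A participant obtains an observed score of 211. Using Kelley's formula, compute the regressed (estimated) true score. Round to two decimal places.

T̂ = 0.750(211) + 0.250(213) ≈ 211.500

211.50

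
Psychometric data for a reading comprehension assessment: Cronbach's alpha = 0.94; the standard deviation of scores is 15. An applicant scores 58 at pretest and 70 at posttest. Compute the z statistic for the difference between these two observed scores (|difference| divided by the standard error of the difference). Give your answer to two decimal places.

2.31

SEM = 15.000 × √(1 − 0.940) = 15.000 × √0.060 ≈ 15.000 × 0.245 ≈ 3.674
Standard error of the difference = 3.674·√2 ≈ 5.196
z = 12 / 5.196 ≈ 2.309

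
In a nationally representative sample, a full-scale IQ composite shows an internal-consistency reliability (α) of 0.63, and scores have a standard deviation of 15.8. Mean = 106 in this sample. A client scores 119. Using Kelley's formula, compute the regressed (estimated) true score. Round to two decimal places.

T̂ = r·X + (1 − r)·M = 0.63000×119 + 0.37000×106 = 74.97000 + 39.22000 ≃ 114.19000

114.19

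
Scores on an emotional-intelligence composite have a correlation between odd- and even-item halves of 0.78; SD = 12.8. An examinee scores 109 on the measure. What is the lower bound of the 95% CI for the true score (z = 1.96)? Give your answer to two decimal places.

Spearman-Brown: r = 2(0.78) / (1 + 0.78) = 1.560 / 1.780 ≈ 0.876
The standard error of measurement is 12.800×√(1 − 0.876) ≈ 12.800×0.352 ≈ 4.500.
1.96 × SEM ≈ 8.820
Lower limit = 109 − 8.820 ≈ 100.180

100.18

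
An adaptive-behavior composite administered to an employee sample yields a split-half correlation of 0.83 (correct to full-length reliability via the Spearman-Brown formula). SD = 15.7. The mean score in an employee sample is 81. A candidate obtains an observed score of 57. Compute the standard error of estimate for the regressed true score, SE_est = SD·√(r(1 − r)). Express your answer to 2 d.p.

4.56

r_full = 2·0.83 / (1 + 0.83) ≈ 0.9071
SE_est = SD * √(r(1 − r)) = 15.7000 * √0.0843 ≈ 15.7000 * 0.2903 ≈ 4.5575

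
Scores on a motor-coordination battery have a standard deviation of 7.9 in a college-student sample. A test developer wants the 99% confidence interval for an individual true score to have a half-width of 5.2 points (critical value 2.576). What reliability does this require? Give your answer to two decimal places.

SEM needed = half-width / z = 5.2/2.576 ≈ 2.0186
r = 1 − (SEM / SD)² = 1 − (2.0186 / 7.9)² ≈ 1 − 0.0653 ≈ 0.9347

0.93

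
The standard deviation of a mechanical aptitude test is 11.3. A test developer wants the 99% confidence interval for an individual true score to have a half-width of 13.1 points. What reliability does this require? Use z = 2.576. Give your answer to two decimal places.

0.80

SEM needed = half-width / z = 13.1/2.576 ≈ 5.0854
r = 1 − (SEM / SD)² = 1 − (5.0854 / 11.3)² ≈ 1 − 0.2025 ≈ 0.7975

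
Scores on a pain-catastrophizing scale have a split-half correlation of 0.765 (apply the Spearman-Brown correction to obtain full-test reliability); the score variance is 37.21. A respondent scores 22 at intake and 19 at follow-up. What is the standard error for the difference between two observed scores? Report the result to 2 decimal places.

3.15

SD = √37.21 ≈ 6.1000
Spearman-Brown: r = 2(0.765) / (1 + 0.765) = 1.5300 / 1.7650 ≈ 0.8669
SEM = 6.1000 × √(1 − 0.8669) = 6.1000 × √0.1331 ≈ 6.1000 × 0.3649 ≈ 2.2258
Standard error of the difference = 2.2258·√2 ≈ 3.1478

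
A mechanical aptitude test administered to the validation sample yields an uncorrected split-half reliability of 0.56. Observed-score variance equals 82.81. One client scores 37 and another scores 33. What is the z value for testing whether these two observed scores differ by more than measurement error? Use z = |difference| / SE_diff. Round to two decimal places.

0.59

SD = √82.81 ≈ 9.100
Spearman-Brown: r = 2(0.56) / (1 + 0.56) = 1.120 / 1.560 ≈ 0.718
SEM = 9.100·√(1 − 0.718) ≈ 4.833
SE_diff = SEM · √2 ≈ 4.833 · 1.414 ≈ 6.835
z = |37 − 33| / 6.835 = 4 / 6.835 ≈ 0.585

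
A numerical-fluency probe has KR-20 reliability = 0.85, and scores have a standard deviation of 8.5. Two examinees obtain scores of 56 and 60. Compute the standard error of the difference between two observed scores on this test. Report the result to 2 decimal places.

4.66

SEM = 8.5000×√(1 − 0.8500) ≈ 3.2920
SE_diff = √2 × SEM ≈ 4.6556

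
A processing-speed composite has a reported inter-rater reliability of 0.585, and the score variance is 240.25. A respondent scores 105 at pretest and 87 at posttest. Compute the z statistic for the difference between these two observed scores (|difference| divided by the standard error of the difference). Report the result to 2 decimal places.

SD = √240.25 ≈ 15.5000
SEM = 15.5000 × √(1 − 0.5850) = 15.5000 × √0.4150 ≈ 15.5000 × 0.6442 ≈ 9.9852
SE_diff = √2 × SEM ≈ 14.1212
z = 18 / 14.1212 ≈ 1.2747

1.27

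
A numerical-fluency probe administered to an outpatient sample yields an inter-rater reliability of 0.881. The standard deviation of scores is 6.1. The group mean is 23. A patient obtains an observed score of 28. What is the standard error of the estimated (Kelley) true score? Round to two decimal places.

SE_est = SD × √(r(1 − r)) = 6.1000 × √0.1048 ≈ 6.1000 × 0.3238 ≈ 1.9751

1.98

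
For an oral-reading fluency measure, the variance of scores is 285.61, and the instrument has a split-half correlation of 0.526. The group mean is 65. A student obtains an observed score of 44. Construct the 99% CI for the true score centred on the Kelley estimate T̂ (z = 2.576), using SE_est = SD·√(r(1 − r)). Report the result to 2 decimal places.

SD = √285.61 = 16.900
r_full = 2·0.526 / (1 + 0.526) ≈ 0.689
T̂ = 0.689(44) + 0.311(65) ≈ 50.523
SE_est = 16.900·√[r(1 − r)] ≈ 7.820
99% CI: 50.523 ± 20.145 ≈ (30.378, 70.668)

[30.38, 70.67]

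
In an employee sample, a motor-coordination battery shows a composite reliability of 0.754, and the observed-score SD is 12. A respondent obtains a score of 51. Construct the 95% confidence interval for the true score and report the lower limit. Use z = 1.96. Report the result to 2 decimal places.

39.33

SEM = 12.000×√(1 − 0.754) ≈ 5.952
Half-width = 1.96×5.952 ≈ 11.666
Lower bound: 51 − 11.666 = 39.334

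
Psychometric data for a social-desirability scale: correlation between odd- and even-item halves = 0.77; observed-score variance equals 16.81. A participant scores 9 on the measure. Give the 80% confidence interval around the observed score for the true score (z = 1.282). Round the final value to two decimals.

SD = √16.81 = 4.10000
r_full = 2·0.77 / (1 + 0.77) ≈ 0.87006
The standard error of measurement is 4.10000*√(1 − 0.87006) ≈ 4.10000*0.36048 ≈ 1.47795.
Half-width = 1.282*1.47795 ≈ 1.89474
Interval: (7.10526, 10.89474)

[7.11, 10.89]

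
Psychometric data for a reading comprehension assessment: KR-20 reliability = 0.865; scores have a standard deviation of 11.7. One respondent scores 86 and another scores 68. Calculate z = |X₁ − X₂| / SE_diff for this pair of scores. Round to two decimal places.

SEM = 11.7000 * √(1 − 0.8650) = 11.7000 * √0.1350 ≈ 11.7000 * 0.3674 ≈ 4.2989
SE_diff = √2 * SEM ≈ 6.0795
z = |86 − 68| / 6.0795 = 18 / 6.0795 ≈ 2.9608

2.96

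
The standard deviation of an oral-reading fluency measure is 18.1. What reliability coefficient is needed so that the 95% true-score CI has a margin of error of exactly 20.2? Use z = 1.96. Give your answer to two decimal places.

SEM needed = half-width / z = 20.2/1.96 ≃ 10.306
r = 1 − (SEM / SD)² = 1 − (10.306 / 18.1)² ≃ 1 − 0.324 ≃ 0.676

0.68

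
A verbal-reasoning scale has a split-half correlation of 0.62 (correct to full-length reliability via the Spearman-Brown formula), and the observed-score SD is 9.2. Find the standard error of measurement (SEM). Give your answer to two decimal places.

4.46

Full-length reliability (Spearman-Brown) = 2(0.62)/(1+0.62) ≈ 0.7654
SEM = 9.2000*√(1 − 0.7654) ≈ 4.4558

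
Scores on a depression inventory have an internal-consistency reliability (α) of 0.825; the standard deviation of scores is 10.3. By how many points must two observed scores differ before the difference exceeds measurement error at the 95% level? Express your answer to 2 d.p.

11.94

SEM = 10.300×√(1 − 0.825) ≈ 4.309
SE_diff = √2 × SEM ≈ 6.094
Smallest detectable difference = 1.96×6.094 ≈ 11.943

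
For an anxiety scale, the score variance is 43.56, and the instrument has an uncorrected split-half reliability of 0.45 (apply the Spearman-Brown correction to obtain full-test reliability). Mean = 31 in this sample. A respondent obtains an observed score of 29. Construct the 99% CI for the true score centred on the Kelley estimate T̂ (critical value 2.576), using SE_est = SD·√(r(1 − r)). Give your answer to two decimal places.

[21.51, 38.01]

σ = 43.56^(1/2) = 6.600
Spearman-Brown: r = 2(0.45) / (1 + 0.45) = 0.900 / 1.450 ≈ 0.621
T̂ = 0.621(29) + 0.379(31) ≈ 29.759
SE_est = 6.600·√[r(1 − r)] ≈ 3.202
99% CI: 29.759 ± 8.249 ≈ (21.509, 38.008)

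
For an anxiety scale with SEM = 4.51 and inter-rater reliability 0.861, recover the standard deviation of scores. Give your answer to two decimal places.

σ = SEM·(1 − r)^(−1/2) ≃ 4.51*2.6822 ≃ 12.0968

12.10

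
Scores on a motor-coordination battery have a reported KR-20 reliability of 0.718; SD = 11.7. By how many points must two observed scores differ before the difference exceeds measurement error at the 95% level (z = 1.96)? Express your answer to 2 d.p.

17.22

SEM = 11.700 * √(1 − 0.718) = 11.700 * √0.282 ≃ 11.700 * 0.531 ≃ 6.213
SE_diff = SEM * √2 ≃ 6.213 * 1.414 ≃ 8.787
Minimum reliable difference = 1.96 * SE_diff ≃ 1.96 * 8.787 ≃ 17.222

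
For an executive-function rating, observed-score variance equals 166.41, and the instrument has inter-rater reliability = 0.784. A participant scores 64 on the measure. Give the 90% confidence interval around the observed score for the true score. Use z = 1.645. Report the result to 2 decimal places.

[54.14, 73.86]

σ = 166.41^(1/2) = 12.90000
The standard error of measurement is 12.90000×√(1 − 0.78400) ≃ 12.90000×0.46476 ≃ 5.99538.
Margin = 1.645 × 5.99538 ≃ 9.86240
CI = 64 ± 9.86240 → [54.13760, 73.86240]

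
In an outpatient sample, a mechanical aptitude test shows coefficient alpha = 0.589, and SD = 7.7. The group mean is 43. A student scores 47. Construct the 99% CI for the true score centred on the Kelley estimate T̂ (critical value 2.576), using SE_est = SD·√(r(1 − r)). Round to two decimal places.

T̂ = 0.58900(47) + 0.41100(43) ≈ 45.35600
SE_est = SD · √(r(1 − r)) = 7.70000 · √0.24208 ≈ 7.70000 · 0.49202 ≈ 3.78852
99% CI: 45.35600 ± 9.75922 ≈ (35.59678, 55.11522)

[35.60, 55.12]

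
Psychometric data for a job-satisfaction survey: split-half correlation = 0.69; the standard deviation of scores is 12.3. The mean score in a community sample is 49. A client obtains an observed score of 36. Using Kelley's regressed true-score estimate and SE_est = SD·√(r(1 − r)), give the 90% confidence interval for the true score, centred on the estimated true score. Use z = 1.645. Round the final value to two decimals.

[30.55, 46.22]

Full-length reliability (Spearman-Brown) = 2(0.69)/(1+0.69) ≈ 0.817
Estimated true score = 0.817·36 + (1 − 0.817)·49 ≈ 38.385
SE_est = SD · √(r(1 − r)) = 12.300 · √0.150 ≈ 12.300 · 0.387 ≈ 4.760
CI = 38.385 ± 1.645 · 4.760 → [30.554, 46.215]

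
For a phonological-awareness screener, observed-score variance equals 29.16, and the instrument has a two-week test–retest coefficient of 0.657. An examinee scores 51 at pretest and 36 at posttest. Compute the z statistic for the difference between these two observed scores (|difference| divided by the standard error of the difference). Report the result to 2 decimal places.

3.35

σ = 29.16^(1/2) = 5.4000
SEM = 5.4000 * √(1 − 0.6570) = 5.4000 * √0.3430 ≈ 5.4000 * 0.5857 ≈ 3.1626
Standard error of the difference = 3.1626·√2 ≈ 4.4726
z = |51 − 36| / 4.4726 = 15 / 4.4726 ≈ 3.3538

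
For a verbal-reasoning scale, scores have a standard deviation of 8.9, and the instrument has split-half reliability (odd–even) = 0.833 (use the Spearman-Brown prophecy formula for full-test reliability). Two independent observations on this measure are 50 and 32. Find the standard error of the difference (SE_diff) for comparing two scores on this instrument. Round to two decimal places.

3.80

r_full = 2·0.833 / (1 + 0.833) ≈ 0.9089
SEM = 8.9000·√(1 − 0.9089) ≈ 2.6864
SE_diff = SEM · √2 ≈ 2.6864 · 1.4142 ≈ 3.7991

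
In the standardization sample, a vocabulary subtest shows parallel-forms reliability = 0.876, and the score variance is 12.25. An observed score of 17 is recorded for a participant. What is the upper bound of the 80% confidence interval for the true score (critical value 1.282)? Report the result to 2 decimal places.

18.58

SD = √12.25 ≈ 3.50000
SEM = 3.50000·√(1 − 0.87600) ≈ 1.23248
Margin = 1.282 · 1.23248 ≈ 1.58004
Upper limit = 17 + 1.58004 ≈ 18.58004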